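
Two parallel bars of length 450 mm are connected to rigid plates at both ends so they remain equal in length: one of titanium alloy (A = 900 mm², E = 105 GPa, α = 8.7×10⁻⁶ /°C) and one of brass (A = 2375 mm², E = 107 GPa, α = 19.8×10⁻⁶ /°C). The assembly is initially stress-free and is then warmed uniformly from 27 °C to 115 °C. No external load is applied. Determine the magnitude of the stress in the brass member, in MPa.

σ ≈ 28.3 MPa (compressive)

Both members must finish at the same length. With the larger α, the brass tends to over-expand; the plates restrain it, putting the brass in compression and the titanium alloy in tension. With no external load the two internal forces are equal and opposite, magnitude P.
Compatibility of the two members (thermal + elastic change equal): (α₁ − α₂)ΔT = P·[1/(A₁E₁) + 1/(A₂E₂)].
|α₁ − α₂|·ΔT = 11.1×10⁻⁶ × 88 = 0.0009768.
1/(A₁E₁) + 1/(A₂E₂) = 1/(900×105×10³) + 1/(2375×107×10³) = 1.452×10⁻⁸ N⁻¹.
P = 0.0009768 / 1.452×10⁻⁸ = 67290 N = 67.29 kN.
σ_{brass} = P/A₂ = 67290/2375 = 28.33 MPa, compressive.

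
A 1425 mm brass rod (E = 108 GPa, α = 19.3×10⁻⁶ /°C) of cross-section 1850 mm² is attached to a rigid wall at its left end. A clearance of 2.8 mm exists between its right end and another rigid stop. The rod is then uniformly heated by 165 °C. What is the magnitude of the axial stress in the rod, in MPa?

If the wall were absent the rod would grow by αΔT L = 19.3×10⁻⁶ × 165 × 1425 = 4.538 mm.
After closing the 2.8 mm clearance, 4.538 − 2.8 = 1.738 mm of expansion remains to be suppressed by the wall.
Compatibility: PL/(AE) = 1.738 mm, so σ = P/A = E × (1.738/1425) = 131.7 MPa.

σ ≈ 132 MPa (compressive)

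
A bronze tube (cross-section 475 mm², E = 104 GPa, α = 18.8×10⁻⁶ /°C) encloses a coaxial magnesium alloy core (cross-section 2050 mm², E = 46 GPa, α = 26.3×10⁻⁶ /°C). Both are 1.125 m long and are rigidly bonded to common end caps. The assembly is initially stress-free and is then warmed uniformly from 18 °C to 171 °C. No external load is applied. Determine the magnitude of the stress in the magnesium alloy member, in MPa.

σ ≈ 18.1 MPa (compressive)

Equilibrium of a rigid end plate with no external load gives equal and opposite internal forces ±P in the two members. Since α_{magnesium alloy} > α_{bronze}, heating drives the magnesium alloy into compression and the bronze into tension.
Setting the final lengths equal and cancelling L: (α₁ − α₂)ΔT = P/(A₁E₁) + P/(A₂E₂).
|α₁ − α₂|·ΔT = 7.5×10⁻⁶ × 153 = 0.001147.
1/(A₁E₁) + 1/(A₂E₂) = 1/(475×104×10³) + 1/(2050×46×10³) = 3.085×10⁻⁸ N⁻¹.
P = 0.001147 / 3.085×10⁻⁸ = 37200 N = 37.2 kN.
σ_{magnesium alloy} = P/A₂ = 37200/2050 = 18.15 MPa, compressive.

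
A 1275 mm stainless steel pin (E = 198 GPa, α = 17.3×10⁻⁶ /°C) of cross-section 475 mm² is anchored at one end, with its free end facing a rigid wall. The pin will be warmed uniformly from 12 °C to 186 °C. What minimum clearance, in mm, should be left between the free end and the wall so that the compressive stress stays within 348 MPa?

g ≈ 1.6 mm

With no wall the pin would lengthen by αΔT L = 17.3×10⁻⁶ × 174 × 1275 = 3.838 mm.
At the allowable stress the elastic shortening the wall may impose is σL/E = 348 × 1275 / (198×10³) = 2.241 mm.
So the gap has to take up the difference, g_min = δ_free − σL/E = 3.838 − 2.241 = 1.597 mm.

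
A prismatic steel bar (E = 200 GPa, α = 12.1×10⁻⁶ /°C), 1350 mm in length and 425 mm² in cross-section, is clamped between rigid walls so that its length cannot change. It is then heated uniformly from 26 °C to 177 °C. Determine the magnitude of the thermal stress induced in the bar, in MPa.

σ ≈ 365 MPa (compressive)

The supports are rigid, so the total axial strain is zero. The restrained thermal strain is ε = αΔT = 12.1×10⁻⁶ × 151 = 1827.1×10⁻⁶.
The stress required to suppress this strain is σ = Eε = 200×10³ × 1827.1×10⁻⁶ = 365.4 MPa, compressive since the bar is trying to expand.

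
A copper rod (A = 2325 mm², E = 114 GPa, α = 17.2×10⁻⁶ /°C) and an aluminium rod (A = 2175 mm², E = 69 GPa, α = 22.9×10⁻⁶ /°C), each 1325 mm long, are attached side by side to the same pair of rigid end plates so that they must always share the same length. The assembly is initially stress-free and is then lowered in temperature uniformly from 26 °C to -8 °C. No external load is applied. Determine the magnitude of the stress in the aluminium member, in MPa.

Both members must finish at the same length. With the larger α, the aluminium tends to over-contract; the plates restrain it, putting the aluminium in tension and the copper in compression. With no external load the two internal forces are equal and opposite, magnitude P.
Setting the final lengths equal and cancelling L: (α₁ − α₂)ΔT = P/(A₁E₁) + P/(A₂E₂).
|α₁ − α₂|·ΔT = 5.7×10⁻⁶ × 34 = 0.0001938.
1/(A₁E₁) + 1/(A₂E₂) = 1/(2325×114×10³) + 1/(2175×69×10³) = 1.044×10⁻⁸ N⁻¹.
P = 0.0001938 / 1.044×10⁻⁸ = 18570 N = 18.57 kN.
σ_{aluminium} = P/A₂ = 18570/2175 = 8.538 MPa, tensile.

σ ≈ 8.54 MPa (tensile)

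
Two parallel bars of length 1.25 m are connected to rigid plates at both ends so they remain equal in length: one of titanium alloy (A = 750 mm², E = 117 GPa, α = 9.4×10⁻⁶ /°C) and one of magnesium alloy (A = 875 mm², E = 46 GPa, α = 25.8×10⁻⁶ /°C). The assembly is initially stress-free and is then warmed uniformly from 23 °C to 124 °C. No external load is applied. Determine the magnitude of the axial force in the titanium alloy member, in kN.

Equilibrium of a rigid end plate with no external load gives equal and opposite internal forces ±P in the two members. Since α_{magnesium alloy} > α_{titanium alloy}, heating drives the magnesium alloy into compression and the titanium alloy into tension.
Equating the net (thermal + elastic) strains gives |α₁ − α₂|·ΔT = P·[1/(A₁E₁) + 1/(A₂E₂)].
|α₁ − α₂|·ΔT = 16.4×10⁻⁶ × 101 = 0.001656.
1/(A₁E₁) + 1/(A₂E₂) = 1/(750×117×10³) + 1/(875×46×10³) = 3.624×10⁻⁸ N⁻¹.
So P = 0.001656 / 3.624×10⁻⁸ = 45.71 kN.

P ≈ 45.7 kN (tensile in the titanium alloy)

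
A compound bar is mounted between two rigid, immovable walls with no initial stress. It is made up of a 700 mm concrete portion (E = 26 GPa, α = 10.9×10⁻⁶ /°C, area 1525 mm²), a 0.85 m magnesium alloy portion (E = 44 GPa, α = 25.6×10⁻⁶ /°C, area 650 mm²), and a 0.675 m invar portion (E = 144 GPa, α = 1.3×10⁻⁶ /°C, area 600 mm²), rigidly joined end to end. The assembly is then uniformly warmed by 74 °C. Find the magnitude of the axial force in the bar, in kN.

Free thermal expansion of the whole bar: Σ αᵢΔT Lᵢ = 10.9×10⁻⁶×74×700 + 25.6×10⁻⁶×74×850 + 1.3×10⁻⁶×74×675 = 2.24 mm.
The walls prevent any net length change, so an axial force P (same in every segment) develops. Compatibility: P · Σ Lᵢ/(AᵢEᵢ) = δ_free.
The series flexibility is Σ Lᵢ/(AᵢEᵢ) = 700/(1525×26×10³) + 850/(650×44×10³) + 675/(600×144×10³) = 5.519×10⁻⁵ mm/N.
So P = 2.24 / 5.519×10⁻⁵ = 40.59 kN, compressive.

P ≈ 40.6 kN (compressive)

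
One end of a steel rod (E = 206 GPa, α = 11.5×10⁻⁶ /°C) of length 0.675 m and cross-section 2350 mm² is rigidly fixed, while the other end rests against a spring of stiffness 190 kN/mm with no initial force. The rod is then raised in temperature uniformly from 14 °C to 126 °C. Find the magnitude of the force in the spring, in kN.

P ≈ 131 kN

If the spring were absent the rod would lengthen by αΔT L = 11.5×10⁻⁶ × 112 × 675 = 0.8694 mm.
Let P be the compressive force at the spring. The rod shortens elastically by PL/(AE) and the spring compresses by P/k; together these equal δ_free.
P [ L/(AE) + 1/k ] = δ_free → P [ 675/(2350×206×10³) + 1/(190×10³) ] = 0.8694.
P = 0.8694 / 6.657×10⁻⁶ = 130600 N.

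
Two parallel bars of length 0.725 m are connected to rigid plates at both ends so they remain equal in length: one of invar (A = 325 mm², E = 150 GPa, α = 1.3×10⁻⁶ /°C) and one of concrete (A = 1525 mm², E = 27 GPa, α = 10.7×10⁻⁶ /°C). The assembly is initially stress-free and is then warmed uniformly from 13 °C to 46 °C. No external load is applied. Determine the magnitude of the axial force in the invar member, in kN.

P ≈ 6.92 kN (tensile in the invar)

Equilibrium of a rigid end plate with no external load gives equal and opposite internal forces ±P in the two members. Since α_{concrete} > α_{invar}, heating drives the concrete into compression and the invar into tension.
Compatibility of the two members (thermal + elastic change equal): (α₁ − α₂)ΔT = P·[1/(A₁E₁) + 1/(A₂E₂)].
|α₁ − α₂|·ΔT = 9.4×10⁻⁶ × 33 = 0.0003102.
1/(A₁E₁) + 1/(A₂E₂) = 1/(325×150×10³) + 1/(1525×27×10³) = 4.48×10⁻⁸ N⁻¹.
So P = 0.0003102 / 4.48×10⁻⁸ = 6.924 kN.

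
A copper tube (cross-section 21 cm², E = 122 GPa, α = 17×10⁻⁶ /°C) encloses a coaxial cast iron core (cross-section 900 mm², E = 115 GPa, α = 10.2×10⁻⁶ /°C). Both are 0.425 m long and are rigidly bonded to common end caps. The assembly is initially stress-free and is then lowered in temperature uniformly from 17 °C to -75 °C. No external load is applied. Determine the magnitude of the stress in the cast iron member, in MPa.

σ ≈ 51.2 MPa (compressive)

Both members must finish at the same length. With the larger α, the copper tends to over-contract; the plates restrain it, putting the copper in tension and the cast iron in compression. With no external load the two internal forces are equal and opposite, magnitude P.
Compatibility of the two members (thermal + elastic change equal): (α₁ − α₂)ΔT = P·[1/(A₁E₁) + 1/(A₂E₂)].
|α₁ − α₂|·ΔT = 6.8×10⁻⁶ × 92 = 0.0006256.
1/(A₁E₁) + 1/(A₂E₂) = 1/(2100×122×10³) + 1/(900×115×10³) = 1.357×10⁻⁸ N⁻¹.
So P = 0.0006256 / 1.357×10⁻⁸ = 46.12 kN.
σ_{cast iron} = P/A₂ = 46120/900 = 51.24 MPa, compressive.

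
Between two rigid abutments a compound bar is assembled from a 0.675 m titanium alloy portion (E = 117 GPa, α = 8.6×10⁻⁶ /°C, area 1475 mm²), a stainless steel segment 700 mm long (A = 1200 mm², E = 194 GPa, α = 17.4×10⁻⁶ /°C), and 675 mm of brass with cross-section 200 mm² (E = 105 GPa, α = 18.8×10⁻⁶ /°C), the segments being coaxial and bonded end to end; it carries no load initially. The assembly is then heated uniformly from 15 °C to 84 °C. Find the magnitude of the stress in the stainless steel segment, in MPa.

If the supports were absent, the total length change would be Σ αᵢΔT Lᵢ = 8.6×10⁻⁶×69×675 + 17.4×10⁻⁶×69×700 + 18.8×10⁻⁶×69×675 = 2.117 mm.
The walls prevent any net length change, so an axial force P (same in every segment) develops. Compatibility: P · Σ Lᵢ/(AᵢEᵢ) = δ_free.
Σ Lᵢ/(AᵢEᵢ) = 675/(1475×117×10³) + 700/(1200×194×10³) + 675/(200×105×10³) = 3.906×10⁻⁵ mm/N.
P = 2.117 / 3.906×10⁻⁵ = 54190 N = 54.19 kN, compressive.
σ_{stainless steel} = P / A = 54190 / 1200 = 45.16 MPa.

σ ≈ 45.2 MPa (compressive)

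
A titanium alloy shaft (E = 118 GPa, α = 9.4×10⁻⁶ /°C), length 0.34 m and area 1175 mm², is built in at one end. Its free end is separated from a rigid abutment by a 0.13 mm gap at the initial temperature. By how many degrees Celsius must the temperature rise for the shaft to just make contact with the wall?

Contact occurs when the free expansion equals the gap: αΔT L = 0.13 mm.
So ΔT = g/(αL) = 0.13/(9.4×10⁻⁶ × 340) = 40.68 °C.

ΔT ≈ 40.7 °C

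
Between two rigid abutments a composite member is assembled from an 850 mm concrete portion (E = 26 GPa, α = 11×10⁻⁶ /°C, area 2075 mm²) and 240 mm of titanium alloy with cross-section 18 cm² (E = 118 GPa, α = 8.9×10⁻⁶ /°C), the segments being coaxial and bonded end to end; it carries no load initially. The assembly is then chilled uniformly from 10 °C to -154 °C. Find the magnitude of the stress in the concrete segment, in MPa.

With the walls removed the bar would change length by δ_free = Σ αᵢΔT Lᵢ = 11×10⁻⁶×164×850 + 8.9×10⁻⁶×164×240 = 1.884 mm.
The walls prevent any net length change, so an axial force P (same in every segment) develops. Compatibility: P · Σ Lᵢ/(AᵢEᵢ) = δ_free.
The series flexibility is Σ Lᵢ/(AᵢEᵢ) = 850/(2075×26×10³) + 240/(1800×118×10³) = 1.689×10⁻⁵ mm/N.
Hence P = δ_free / Σ(L/AE) = 1.884/1.689×10⁻⁵ = 111.6 kN (tensile).
σ_{concrete} = P / A = 111600 / 2075 = 53.76 MPa.

σ ≈ 53.8 MPa (tensile)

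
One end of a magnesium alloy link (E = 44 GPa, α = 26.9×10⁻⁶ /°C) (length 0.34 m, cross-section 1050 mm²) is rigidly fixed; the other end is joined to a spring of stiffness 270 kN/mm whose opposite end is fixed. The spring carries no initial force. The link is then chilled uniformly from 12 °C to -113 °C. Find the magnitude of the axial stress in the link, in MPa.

Free thermal contraction: δ_free = αΔT L = 26.9×10⁻⁶ × 125 × 340 = 1.143 mm.
Let P be the tensile force in the spring. The link extends elastically by PL/(AE) and the spring stretches by P/k; together these equal δ_free.
P [ L/(AE) + 1/k ] = δ_free → P [ 340/(1050×44×10³) + 1/(270×10³) ] = 1.143.
P = 1.143 / 1.106×10⁻⁵ = 103300 N.
σ = P/A = 103300/1050 = 98.42 MPa.

σ ≈ 98.4 MPa (tensile)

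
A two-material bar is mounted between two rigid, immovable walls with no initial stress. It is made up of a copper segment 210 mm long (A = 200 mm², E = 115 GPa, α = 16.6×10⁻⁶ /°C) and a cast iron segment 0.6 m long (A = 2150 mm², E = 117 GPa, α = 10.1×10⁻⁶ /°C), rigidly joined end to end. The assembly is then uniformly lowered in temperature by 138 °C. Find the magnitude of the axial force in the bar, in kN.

Free thermal contraction of the whole bar: Σ αᵢΔT Lᵢ = 16.6×10⁻⁶×138×210 + 10.1×10⁻⁶×138×600 = 1.317 mm.
Since the ends are fixed, an axial force P builds up, equal in every segment, with P · Σ Lᵢ/(AᵢEᵢ) = δ_free.
The series flexibility is Σ Lᵢ/(AᵢEᵢ) = 210/(200×115×10³) + 600/(2150×117×10³) = 1.152×10⁻⁵ mm/N.
Hence P = δ_free / Σ(L/AE) = 1.317/1.152×10⁻⁵ = 114.4 kN (tensile).

P ≈ 114 kN (tensile)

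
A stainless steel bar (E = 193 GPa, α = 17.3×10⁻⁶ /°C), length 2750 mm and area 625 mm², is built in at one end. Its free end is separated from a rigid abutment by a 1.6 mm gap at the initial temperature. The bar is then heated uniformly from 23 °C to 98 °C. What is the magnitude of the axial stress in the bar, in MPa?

σ ≈ 138 MPa (compressive)

Unrestrained expansion: δ_free = αΔT L = 17.3×10⁻⁶ × 75 × 2750 = 3.568 mm.
This exceeds the 1.6 mm gap, so the wall pushes back. The portion of expansion that must be recovered elastically is δ_free − gap = 3.568 − 1.6 = 1.968 mm.
So σ = E(δ_free − g)/L = 193×10³ × 1.968/2750 = 138.1 MPa.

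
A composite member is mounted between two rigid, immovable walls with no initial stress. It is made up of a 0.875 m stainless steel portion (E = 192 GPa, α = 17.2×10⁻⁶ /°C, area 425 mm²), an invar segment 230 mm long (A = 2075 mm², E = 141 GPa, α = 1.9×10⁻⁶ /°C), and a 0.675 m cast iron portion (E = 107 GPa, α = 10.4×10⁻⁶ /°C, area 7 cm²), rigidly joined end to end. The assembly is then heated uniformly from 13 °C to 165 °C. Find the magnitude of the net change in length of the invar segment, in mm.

|ΔL| ≈ 0.0646 mm

If the supports were absent, the total length change would be Σ αᵢΔT Lᵢ = 17.2×10⁻⁶×152×875 + 1.9×10⁻⁶×152×230 + 10.4×10⁻⁶×152×675 = 3.421 mm.
Since the ends are fixed, an axial force P builds up, equal in every segment, with P · Σ Lᵢ/(AᵢEᵢ) = δ_free.
Σ Lᵢ/(AᵢEᵢ) = 875/(425×192×10³) + 230/(2075×141×10³) + 675/(700×107×10³) = 2.052×10⁻⁵ mm/N.
P = 3.421 / 2.052×10⁻⁵ = 166700 N = 166.7 kN, compressive.
For the invar segment, free thermal change = 1.9×10⁻⁶×152×230 = 0.06642 mm and elastic change from P = 166700×230/(2075×141×10³) = 0.1311 mm; these oppose, so the net change is 0.0646 mm (segment shortens).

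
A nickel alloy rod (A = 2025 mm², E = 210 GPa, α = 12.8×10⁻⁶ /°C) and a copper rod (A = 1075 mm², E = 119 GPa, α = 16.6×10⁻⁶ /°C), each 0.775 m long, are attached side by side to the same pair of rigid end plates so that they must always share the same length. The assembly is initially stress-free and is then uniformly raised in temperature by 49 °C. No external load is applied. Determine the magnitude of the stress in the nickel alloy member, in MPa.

The copper has the larger α, so on heating it would change length more than the nickel alloy if both were free. The rigid plates force a common final length, so the copper is put into compression and the nickel alloy into tension, with equal and opposite forces P (no external load).
Equating the net (thermal + elastic) strains gives |α₁ − α₂|·ΔT = P·[1/(A₁E₁) + 1/(A₂E₂)].
|α₁ − α₂|·ΔT = 3.8×10⁻⁶ × 49 = 0.0001862.
1/(A₁E₁) + 1/(A₂E₂) = 1/(2025×210×10³) + 1/(1075×119×10³) = 1.017×10⁻⁸ N⁻¹.
P = 0.0001862 / 1.017×10⁻⁸ = 18310 N = 18.31 kN.
σ_{nickel alloy} = P/A₁ = 18310/2025 = 9.043 MPa, tensile.

σ ≈ 9.04 MPa (tensile)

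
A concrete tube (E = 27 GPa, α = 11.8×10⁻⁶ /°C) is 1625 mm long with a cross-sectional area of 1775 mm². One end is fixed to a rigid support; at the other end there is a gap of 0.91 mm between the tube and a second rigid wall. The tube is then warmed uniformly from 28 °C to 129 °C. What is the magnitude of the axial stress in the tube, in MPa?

Unrestrained expansion: δ_free = αΔT L = 11.8×10⁻⁶ × 101 × 1625 = 1.937 mm.
After closing the 0.91 mm clearance, 1.937 − 0.91 = 1.027 mm of expansion remains to be suppressed by the wall.
That suppressed elongation corresponds to σ = E·Δ/L = 27×10³ × 1.027/1625 = 17.06 MPa.

σ ≈ 17.1 MPa (compressive)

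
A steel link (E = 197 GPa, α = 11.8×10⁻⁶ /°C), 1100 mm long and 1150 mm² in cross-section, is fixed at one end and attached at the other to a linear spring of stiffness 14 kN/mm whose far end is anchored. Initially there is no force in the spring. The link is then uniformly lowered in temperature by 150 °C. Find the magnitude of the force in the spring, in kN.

P ≈ 25.5 kN

Free thermal contraction: δ_free = αΔT L = 11.8×10⁻⁶ × 150 × 1100 = 1.947 mm.
With a force P in the spring, the elastic change of the link is PL/(AE) and that of the spring is P/k; compatibility requires their sum to equal δ_free.
P [ L/(AE) + 1/k ] = δ_free → P [ 1100/(1150×197×10³) + 1/(14×10³) ] = 1.947.
P = 1.947 / 7.628×10⁻⁵ = 25520 N.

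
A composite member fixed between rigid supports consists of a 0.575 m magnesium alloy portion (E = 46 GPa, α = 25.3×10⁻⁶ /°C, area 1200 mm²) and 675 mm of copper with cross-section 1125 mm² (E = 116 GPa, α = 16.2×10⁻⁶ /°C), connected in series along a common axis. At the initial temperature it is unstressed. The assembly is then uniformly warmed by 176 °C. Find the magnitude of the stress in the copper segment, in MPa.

Free thermal expansion of the whole bar: Σ αᵢΔT Lᵢ = 25.3×10⁻⁶×176×575 + 16.2×10⁻⁶×176×675 = 4.485 mm.
Since the ends are fixed, an axial force P builds up, equal in every segment, with P · Σ Lᵢ/(AᵢEᵢ) = δ_free.
The series flexibility is Σ Lᵢ/(AᵢEᵢ) = 575/(1200×46×10³) + 675/(1125×116×10³) = 1.559×10⁻⁵ mm/N.
P = 4.485 / 1.559×10⁻⁵ = 287700 N = 287.7 kN, compressive.
σ_{copper} = P / A = 287700 / 1125 = 255.7 MPa.

σ ≈ 256 MPa (compressive)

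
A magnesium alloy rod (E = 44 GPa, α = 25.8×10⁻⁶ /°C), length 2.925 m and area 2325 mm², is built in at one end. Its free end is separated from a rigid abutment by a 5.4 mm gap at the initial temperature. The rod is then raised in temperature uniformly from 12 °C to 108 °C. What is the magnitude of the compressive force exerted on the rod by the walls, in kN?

P ≈ 64.5 kN

If the wall were absent the rod would grow by αΔT L = 25.8×10⁻⁶ × 96 × 2925 = 7.245 mm.
The gap closes (δ_free > 5.4 mm) and the wall then resists a further 7.245 − 5.4 = 1.845 mm of expansion.
So σ = E(δ_free − g)/L = 44×10³ × 1.845/2925 = 27.75 MPa.
P = σA = 27.75 × 2325 = 64.52 kN.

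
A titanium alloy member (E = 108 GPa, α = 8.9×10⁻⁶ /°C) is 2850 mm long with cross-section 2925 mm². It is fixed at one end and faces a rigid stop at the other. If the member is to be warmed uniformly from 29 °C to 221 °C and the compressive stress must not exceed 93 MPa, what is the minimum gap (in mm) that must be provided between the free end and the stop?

g ≈ 2.42 mm

Free expansion if unrestrained: δ_free = αΔT L = 8.9×10⁻⁶ × 192 × 2850 = 4.87 mm.
At the allowable stress the elastic shortening the wall may impose is σL/E = 93 × 2850 / (108×10³) = 2.454 mm.
So the gap has to take up the difference, g_min = δ_free − σL/E = 4.87 − 2.454 = 2.416 mm.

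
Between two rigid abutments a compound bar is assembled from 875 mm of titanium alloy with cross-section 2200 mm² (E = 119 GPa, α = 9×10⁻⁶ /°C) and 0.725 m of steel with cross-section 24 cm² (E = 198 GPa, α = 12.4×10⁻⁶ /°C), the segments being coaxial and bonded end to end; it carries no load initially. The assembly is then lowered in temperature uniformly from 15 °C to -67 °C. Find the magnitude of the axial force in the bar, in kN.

P ≈ 284 kN (tensile)

With the walls removed the bar would change length by δ_free = Σ αᵢΔT Lᵢ = 9×10⁻⁶×82×875 + 12.4×10⁻⁶×82×725 = 1.383 mm.
The rigid supports impose zero overall length change; the single axial force P common to all segments must satisfy P Σ Lᵢ/(AᵢEᵢ) = δ_free.
The series flexibility is Σ Lᵢ/(AᵢEᵢ) = 875/(2200×119×10³) + 725/(2400×198×10³) = 4.868×10⁻⁶ mm/N.
So P = 1.383 / 4.868×10⁻⁶ = 284.1 kN, tensile.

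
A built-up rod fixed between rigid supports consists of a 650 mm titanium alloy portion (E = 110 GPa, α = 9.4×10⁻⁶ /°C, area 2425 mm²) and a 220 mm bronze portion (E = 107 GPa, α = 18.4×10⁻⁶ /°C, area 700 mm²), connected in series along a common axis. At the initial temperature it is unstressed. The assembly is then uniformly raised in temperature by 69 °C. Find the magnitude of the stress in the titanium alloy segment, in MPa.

Free thermal expansion of the whole bar: Σ αᵢΔT Lᵢ = 9.4×10⁻⁶×69×650 + 18.4×10⁻⁶×69×220 = 0.7009 mm.
The rigid supports impose zero overall length change; the single axial force P common to all segments must satisfy P Σ Lᵢ/(AᵢEᵢ) = δ_free.
Σ Lᵢ/(AᵢEᵢ) = 650/(2425×110×10³) + 220/(700×107×10³) = 5.374×10⁻⁶ mm/N.
P = 0.7009 / 5.374×10⁻⁶ = 130400 N = 130.4 kN, compressive.
σ_{titanium alloy} = P / A = 130400 / 2425 = 53.78 MPa.

σ ≈ 53.8 MPa (compressive)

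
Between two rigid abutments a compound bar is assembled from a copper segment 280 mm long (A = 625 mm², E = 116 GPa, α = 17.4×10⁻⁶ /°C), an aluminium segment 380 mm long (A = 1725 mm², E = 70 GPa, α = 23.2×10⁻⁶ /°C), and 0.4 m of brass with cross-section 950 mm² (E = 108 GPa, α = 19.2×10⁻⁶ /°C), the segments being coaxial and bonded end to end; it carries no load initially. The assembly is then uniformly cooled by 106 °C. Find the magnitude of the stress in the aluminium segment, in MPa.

Free thermal contraction of the whole bar: Σ αᵢΔT Lᵢ = 17.4×10⁻⁶×106×280 + 23.2×10⁻⁶×106×380 + 19.2×10⁻⁶×106×400 = 2.265 mm.
The walls prevent any net length change, so an axial force P (same in every segment) develops. Compatibility: P · Σ Lᵢ/(AᵢEᵢ) = δ_free.
Σ Lᵢ/(AᵢEᵢ) = 280/(625×116×10³) + 380/(1725×70×10³) + 400/(950×108×10³) = 1.091×10⁻⁵ mm/N.
So P = 2.265 / 1.091×10⁻⁵ = 207.7 kN, tensile.
σ_{aluminium} = P / A = 207700 / 1725 = 120.4 MPa.

σ ≈ 120 MPa (tensile)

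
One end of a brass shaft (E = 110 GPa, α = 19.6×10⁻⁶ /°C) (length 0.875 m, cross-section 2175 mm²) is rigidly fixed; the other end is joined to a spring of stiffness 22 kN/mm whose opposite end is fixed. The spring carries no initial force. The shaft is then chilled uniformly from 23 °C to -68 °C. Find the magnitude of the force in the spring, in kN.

If the spring were absent the shaft would shorten by αΔT L = 19.6×10⁻⁶ × 91 × 875 = 1.561 mm.
With a force P in the spring, the elastic change of the shaft is PL/(AE) and that of the spring is P/k; compatibility requires their sum to equal δ_free.
P [ L/(AE) + 1/k ] = δ_free → P [ 875/(2175×110×10³) + 1/(22×10³) ] = 1.561.
P = 1.561 / 4.911×10⁻⁵ = 31780 N.

P ≈ 31.8 kN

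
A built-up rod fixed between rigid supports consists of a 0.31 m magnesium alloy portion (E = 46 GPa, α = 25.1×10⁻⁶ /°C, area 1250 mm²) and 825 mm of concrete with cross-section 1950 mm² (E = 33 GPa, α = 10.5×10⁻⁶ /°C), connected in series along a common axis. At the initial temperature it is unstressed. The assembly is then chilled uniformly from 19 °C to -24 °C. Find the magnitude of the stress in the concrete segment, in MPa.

Free thermal contraction of the whole bar: Σ αᵢΔT Lᵢ = 25.1×10⁻⁶×43×310 + 10.5×10⁻⁶×43×825 = 0.7071 mm.
The walls prevent any net length change, so an axial force P (same in every segment) develops. Compatibility: P · Σ Lᵢ/(AᵢEᵢ) = δ_free.
Σ Lᵢ/(AᵢEᵢ) = 310/(1250×46×10³) + 825/(1950×33×10³) = 1.821×10⁻⁵ mm/N.
P = 0.7071 / 1.821×10⁻⁵ = 38820 N = 38.82 kN, tensile.
σ_{concrete} = P / A = 38820 / 1950 = 19.91 MPa.

σ ≈ 19.9 MPa (tensile)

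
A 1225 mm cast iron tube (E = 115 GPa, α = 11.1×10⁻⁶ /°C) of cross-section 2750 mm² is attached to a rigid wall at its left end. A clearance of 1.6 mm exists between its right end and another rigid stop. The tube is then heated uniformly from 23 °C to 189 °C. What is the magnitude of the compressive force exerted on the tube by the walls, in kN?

P ≈ 170 kN

If the wall were absent the tube would grow by αΔT L = 11.1×10⁻⁶ × 166 × 1225 = 2.257 mm.
The gap closes (δ_free > 1.6 mm) and the wall then resists a further 2.257 − 1.6 = 0.6572 mm of expansion.
So σ = E(δ_free − g)/L = 115×10³ × 0.6572/1225 = 61.69 MPa.
P = σA = 61.69 × 2750 = 169.7 kN.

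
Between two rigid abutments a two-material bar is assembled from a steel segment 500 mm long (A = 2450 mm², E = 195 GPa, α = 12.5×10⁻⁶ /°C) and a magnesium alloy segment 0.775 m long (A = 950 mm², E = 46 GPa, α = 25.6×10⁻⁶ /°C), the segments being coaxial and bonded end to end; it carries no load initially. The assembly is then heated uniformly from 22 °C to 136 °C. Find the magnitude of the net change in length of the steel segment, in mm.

|ΔL| ≈ 0.547 mm

With the walls removed the bar would change length by δ_free = Σ αᵢΔT Lᵢ = 12.5×10⁻⁶×114×500 + 25.6×10⁻⁶×114×775 = 2.974 mm.
The walls prevent any net length change, so an axial force P (same in every segment) develops. Compatibility: P · Σ Lᵢ/(AᵢEᵢ) = δ_free.
The series flexibility is Σ Lᵢ/(AᵢEᵢ) = 500/(2450×195×10³) + 775/(950×46×10³) = 1.878×10⁻⁵ mm/N.
P = 2.974 / 1.878×10⁻⁵ = 158400 N = 158.4 kN, compressive.
For the steel segment, free thermal change = 12.5×10⁻⁶×114×500 = 0.7125 mm and elastic change from P = 158400×500/(2450×195×10³) = 0.1657 mm; these oppose, so the net change is 0.547 mm (segment lengthens).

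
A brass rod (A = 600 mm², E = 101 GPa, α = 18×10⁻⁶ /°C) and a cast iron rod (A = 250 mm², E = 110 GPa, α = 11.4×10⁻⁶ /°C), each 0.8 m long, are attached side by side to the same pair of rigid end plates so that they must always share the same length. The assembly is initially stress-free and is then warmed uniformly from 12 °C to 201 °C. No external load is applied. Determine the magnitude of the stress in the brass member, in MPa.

σ ≈ 39.3 MPa (compressive)

Equilibrium of a rigid end plate with no external load gives equal and opposite internal forces ±P in the two members. Since α_{brass} > α_{cast iron}, heating drives the brass into compression and the cast iron into tension.
Setting the final lengths equal and cancelling L: (α₁ − α₂)ΔT = P/(A₁E₁) + P/(A₂E₂).
|α₁ − α₂|·ΔT = 6.6×10⁻⁶ × 189 = 0.001247.
1/(A₁E₁) + 1/(A₂E₂) = 1/(600×101×10³) + 1/(250×110×10³) = 5.287×10⁻⁸ N⁻¹.
P = 0.001247 / 5.287×10⁻⁸ = 23600 N = 23.6 kN.
σ_{brass} = P/A₁ = 23600/600 = 39.33 MPa, compressive.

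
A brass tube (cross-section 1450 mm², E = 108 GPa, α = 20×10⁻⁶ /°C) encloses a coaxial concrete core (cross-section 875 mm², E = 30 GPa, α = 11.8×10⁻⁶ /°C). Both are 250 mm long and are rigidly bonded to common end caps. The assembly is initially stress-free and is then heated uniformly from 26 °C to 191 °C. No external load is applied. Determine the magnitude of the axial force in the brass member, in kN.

P ≈ 30.4 kN (compressive in the brass)

Both members must finish at the same length. With the larger α, the brass tends to over-expand; the plates restrain it, putting the brass in compression and the concrete in tension. With no external load the two internal forces are equal and opposite, magnitude P.
Compatibility of the two members (thermal + elastic change equal): (α₁ − α₂)ΔT = P·[1/(A₁E₁) + 1/(A₂E₂)].
|α₁ − α₂|·ΔT = 8.2×10⁻⁶ × 165 = 0.001353.
1/(A₁E₁) + 1/(A₂E₂) = 1/(1450×108×10³) + 1/(875×30×10³) = 4.448×10⁻⁸ N⁻¹.
So P = 0.001353 / 4.448×10⁻⁸ = 30.42 kN.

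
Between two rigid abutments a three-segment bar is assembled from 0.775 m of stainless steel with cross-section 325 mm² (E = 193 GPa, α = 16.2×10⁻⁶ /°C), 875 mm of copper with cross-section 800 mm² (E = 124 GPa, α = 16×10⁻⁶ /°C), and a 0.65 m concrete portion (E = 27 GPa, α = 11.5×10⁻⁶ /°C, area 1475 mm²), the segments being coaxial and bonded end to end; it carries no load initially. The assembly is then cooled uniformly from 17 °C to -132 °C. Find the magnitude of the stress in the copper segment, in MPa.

σ ≈ 169 MPa (tensile)

Free thermal contraction of the whole bar: Σ αᵢΔT Lᵢ = 16.2×10⁻⁶×149×775 + 16×10⁻⁶×149×875 + 11.5×10⁻⁶×149×650 = 5.07 mm.
The rigid supports impose zero overall length change; the single axial force P common to all segments must satisfy P Σ Lᵢ/(AᵢEᵢ) = δ_free.
Σ Lᵢ/(AᵢEᵢ) = 775/(325×193×10³) + 875/(800×124×10³) + 650/(1475×27×10³) = 3.75×10⁻⁵ mm/N.
Hence P = δ_free / Σ(L/AE) = 5.07/3.75×10⁻⁵ = 135.2 kN (tensile).
σ_{copper} = P / A = 135200 / 800 = 169 MPa.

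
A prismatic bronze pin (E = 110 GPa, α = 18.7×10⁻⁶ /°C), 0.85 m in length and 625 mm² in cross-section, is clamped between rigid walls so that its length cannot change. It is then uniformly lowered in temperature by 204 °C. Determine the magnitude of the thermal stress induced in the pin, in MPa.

σ ≈ 420 MPa (tensile)

With length fixed, the mechanical strain must cancel the thermal strain αΔT = 18.7×10⁻⁶ × 204 = 3814.8×10⁻⁶.
σ = EαΔT = 110×10³ × 18.7×10⁻⁶ × 204 = 419.6 MPa (tensile; the pin is trying to contract).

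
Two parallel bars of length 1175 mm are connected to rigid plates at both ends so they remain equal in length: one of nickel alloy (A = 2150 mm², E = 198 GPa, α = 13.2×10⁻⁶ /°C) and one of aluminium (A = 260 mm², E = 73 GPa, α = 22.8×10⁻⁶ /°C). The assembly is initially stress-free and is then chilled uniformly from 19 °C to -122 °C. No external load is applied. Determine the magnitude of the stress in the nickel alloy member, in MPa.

σ ≈ 11.4 MPa (compressive)

The aluminium has the larger α, so on cooling it would change length more than the nickel alloy if both were free. The rigid plates force a common final length, so the aluminium is put into tension and the nickel alloy into compression, with equal and opposite forces P (no external load).
Equating the net (thermal + elastic) strains gives |α₁ − α₂|·ΔT = P·[1/(A₁E₁) + 1/(A₂E₂)].
|α₁ − α₂|·ΔT = 9.6×10⁻⁶ × 141 = 0.001354.
1/(A₁E₁) + 1/(A₂E₂) = 1/(2150×198×10³) + 1/(260×73×10³) = 5.504×10⁻⁸ N⁻¹.
P = 0.001354 / 5.504×10⁻⁸ = 24590 N = 24.59 kN.
σ_{nickel alloy} = P/A₁ = 24590/2150 = 11.44 MPa, compressive.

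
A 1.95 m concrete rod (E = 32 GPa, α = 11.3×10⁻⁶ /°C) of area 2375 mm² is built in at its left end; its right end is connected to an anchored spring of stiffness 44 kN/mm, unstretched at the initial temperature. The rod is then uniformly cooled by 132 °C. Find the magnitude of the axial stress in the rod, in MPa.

Free thermal contraction: δ_free = αΔT L = 11.3×10⁻⁶ × 132 × 1950 = 2.909 mm.
With a force P in the spring, the elastic change of the rod is PL/(AE) and that of the spring is P/k; compatibility requires their sum to equal δ_free.
So P = δ_free / [L/(AE) + 1/k] = 2.909 / [ 1950/(2375×32×10³) + 1/(44×10³) ].
P = 2.909 / 4.839×10⁻⁵ = 60110 N.
σ = P/A = 60110/2375 = 25.31 MPa.

σ ≈ 25.3 MPa (tensile)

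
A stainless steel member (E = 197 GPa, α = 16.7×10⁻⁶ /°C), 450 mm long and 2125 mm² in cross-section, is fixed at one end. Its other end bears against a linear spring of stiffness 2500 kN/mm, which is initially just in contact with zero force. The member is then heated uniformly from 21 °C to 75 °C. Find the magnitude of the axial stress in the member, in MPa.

If the spring were absent the member would lengthen by αΔT L = 16.7×10⁻⁶ × 54 × 450 = 0.4058 mm.
Let P be the compressive force at the spring. The member shortens elastically by PL/(AE) and the spring compresses by P/k; together these equal δ_free.
So P = δ_free / [L/(AE) + 1/k] = 0.4058 / [ 450/(2125×197×10³) + 1/(2500×10³) ].
P = 0.4058 / 1.475×10⁻⁶ = 275100 N.
σ = P/A = 275100/2125 = 129.5 MPa.

σ ≈ 129 MPa (compressive)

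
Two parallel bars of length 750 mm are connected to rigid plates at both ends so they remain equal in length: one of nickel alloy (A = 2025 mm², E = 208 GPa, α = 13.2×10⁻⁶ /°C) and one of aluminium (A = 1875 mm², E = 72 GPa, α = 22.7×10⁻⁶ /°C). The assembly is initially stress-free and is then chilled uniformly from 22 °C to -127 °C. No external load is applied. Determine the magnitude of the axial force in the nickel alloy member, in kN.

The aluminium has the larger α, so on cooling it would change length more than the nickel alloy if both were free. The rigid plates force a common final length, so the aluminium is put into tension and the nickel alloy into compression, with equal and opposite forces P (no external load).
Compatibility of the two members (thermal + elastic change equal): (α₁ − α₂)ΔT = P·[1/(A₁E₁) + 1/(A₂E₂)].
|α₁ − α₂|·ΔT = 9.5×10⁻⁶ × 149 = 0.001415.
1/(A₁E₁) + 1/(A₂E₂) = 1/(2025×208×10³) + 1/(1875×72×10³) = 9.782×10⁻⁹ N⁻¹.
So P = 0.001415 / 9.782×10⁻⁹ = 144.7 kN.

P ≈ 145 kN (compressive in the nickel alloy)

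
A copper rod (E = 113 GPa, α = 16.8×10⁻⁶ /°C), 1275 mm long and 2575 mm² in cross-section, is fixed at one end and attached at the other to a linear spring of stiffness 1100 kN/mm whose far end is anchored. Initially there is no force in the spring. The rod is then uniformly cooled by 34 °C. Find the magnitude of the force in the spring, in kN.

The unrestrained thermal change is αΔT L = 16.8×10⁻⁶ × 34 × 1275 = 0.7283 mm.
With a force P in the spring, the elastic change of the rod is PL/(AE) and that of the spring is P/k; compatibility requires their sum to equal δ_free.
P [ L/(AE) + 1/k ] = δ_free → P [ 1275/(2575×113×10³) + 1/(1100×10³) ] = 0.7283.
P = 0.7283 / 5.291×10⁻⁶ = 137600 N.

P ≈ 138 kN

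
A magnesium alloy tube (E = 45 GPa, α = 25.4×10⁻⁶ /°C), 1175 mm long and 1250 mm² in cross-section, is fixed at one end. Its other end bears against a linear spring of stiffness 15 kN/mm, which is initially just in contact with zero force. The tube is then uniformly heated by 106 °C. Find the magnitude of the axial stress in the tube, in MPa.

σ ≈ 28.9 MPa (compressive)

If the spring were absent the tube would lengthen by αΔT L = 25.4×10⁻⁶ × 106 × 1175 = 3.164 mm.
Let P be the compressive force at the spring. The tube shortens elastically by PL/(AE) and the spring compresses by P/k; together these equal δ_free.
So P = δ_free / [L/(AE) + 1/k] = 3.164 / [ 1175/(1250×45×10³) + 1/(15×10³) ].
P = 3.164 / 8.756×10⁻⁵ = 36130 N.
σ = P/A = 36130/1250 = 28.91 MPa.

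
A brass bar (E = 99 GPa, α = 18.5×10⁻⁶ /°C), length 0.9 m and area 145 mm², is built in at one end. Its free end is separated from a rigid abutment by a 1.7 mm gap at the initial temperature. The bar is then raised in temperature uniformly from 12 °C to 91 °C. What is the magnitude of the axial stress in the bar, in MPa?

σ ≈ 0 MPa

If the wall were absent the bar would grow by αΔT L = 18.5×10⁻⁶ × 79 × 900 = 1.315 mm.
This is smaller than the 1.7 mm clearance, so the bar expands freely without reaching the stop — the stress is zero.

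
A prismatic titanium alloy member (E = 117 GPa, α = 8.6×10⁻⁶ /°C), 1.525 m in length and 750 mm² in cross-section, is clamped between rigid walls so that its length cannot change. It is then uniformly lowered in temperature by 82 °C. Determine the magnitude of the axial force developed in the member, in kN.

P ≈ 61.9 kN (tensile)

With zero net strain, σ = E·αΔT = 117 GPa × 8.6×10⁻⁶ × 82 = 82.51 MPa.
Axial force P = σA = 82.51 × 750 = 61880 N = 61.88 kN, tensile.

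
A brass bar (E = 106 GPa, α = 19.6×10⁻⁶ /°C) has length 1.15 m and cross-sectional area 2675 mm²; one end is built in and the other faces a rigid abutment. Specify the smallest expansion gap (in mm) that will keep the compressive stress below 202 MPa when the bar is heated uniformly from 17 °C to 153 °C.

g ≈ 0.874 mm

Free expansion if unrestrained: δ_free = αΔT L = 19.6×10⁻⁶ × 136 × 1150 = 3.065 mm.
At the allowable stress the elastic shortening the wall may impose is σL/E = 202 × 1150 / (106×10³) = 2.192 mm.
So the gap has to take up the difference, g_min = δ_free − σL/E = 3.065 − 2.192 = 0.8739 mm.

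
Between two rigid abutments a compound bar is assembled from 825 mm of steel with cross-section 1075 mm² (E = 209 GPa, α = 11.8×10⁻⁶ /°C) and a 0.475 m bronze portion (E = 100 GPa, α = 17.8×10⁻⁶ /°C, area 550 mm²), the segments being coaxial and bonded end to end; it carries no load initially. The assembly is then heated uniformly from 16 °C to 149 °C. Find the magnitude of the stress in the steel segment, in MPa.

With the walls removed the bar would change length by δ_free = Σ αᵢΔT Lᵢ = 11.8×10⁻⁶×133×825 + 17.8×10⁻⁶×133×475 = 2.419 mm.
Since the ends are fixed, an axial force P builds up, equal in every segment, with P · Σ Lᵢ/(AᵢEᵢ) = δ_free.
The series flexibility is Σ Lᵢ/(AᵢEᵢ) = 825/(1075×209×10³) + 475/(550×100×10³) = 1.231×10⁻⁵ mm/N.
So P = 2.419 / 1.231×10⁻⁵ = 196.6 kN, compressive.
σ_{steel} = P / A = 196600 / 1075 = 182.8 MPa.

σ ≈ 183 MPa (compressive)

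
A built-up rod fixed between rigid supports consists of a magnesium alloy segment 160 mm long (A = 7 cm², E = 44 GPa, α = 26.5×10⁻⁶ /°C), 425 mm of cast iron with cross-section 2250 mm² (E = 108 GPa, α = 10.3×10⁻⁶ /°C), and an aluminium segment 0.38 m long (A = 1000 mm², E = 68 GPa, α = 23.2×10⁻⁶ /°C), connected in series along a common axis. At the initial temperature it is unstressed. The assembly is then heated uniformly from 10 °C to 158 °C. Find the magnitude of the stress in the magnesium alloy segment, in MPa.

σ ≈ 294 MPa (compressive)

Free thermal expansion of the whole bar: Σ αᵢΔT Lᵢ = 26.5×10⁻⁶×148×160 + 10.3×10⁻⁶×148×425 + 23.2×10⁻⁶×148×380 = 2.58 mm.
The walls prevent any net length change, so an axial force P (same in every segment) develops. Compatibility: P · Σ Lᵢ/(AᵢEᵢ) = δ_free.
The series flexibility is Σ Lᵢ/(AᵢEᵢ) = 160/(700×44×10³) + 425/(2250×108×10³) + 380/(1000×68×10³) = 1.253×10⁻⁵ mm/N.
So P = 2.58 / 1.253×10⁻⁵ = 205.9 kN, compressive.
σ_{magnesium alloy} = P / A = 205900 / 700 = 294.1 MPa.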